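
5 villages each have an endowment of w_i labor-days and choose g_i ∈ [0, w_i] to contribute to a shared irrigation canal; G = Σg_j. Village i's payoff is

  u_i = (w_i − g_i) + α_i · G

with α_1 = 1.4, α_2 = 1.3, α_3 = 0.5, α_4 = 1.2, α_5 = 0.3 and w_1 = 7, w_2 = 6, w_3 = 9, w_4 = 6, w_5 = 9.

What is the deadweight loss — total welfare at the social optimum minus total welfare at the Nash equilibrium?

∂u_i/∂g_i = α_i − 1, so village i contributes w_i if α_i > 1, else 0.
α_i > 1 for i ∈ {1, 2, 4}; NE contributions (7, 6, 0, 6, 0), G = 19.
W^NE = Σw_i − G^NE + (Σα_i)·G^NE = 37 + 3.7·19 = 107.3.
Planner: ∂(Σu_j)/∂g_i = Σα_j − 1 = 3.7 > 0, so everyone contributes w_i; G^SO = 37, W^SO = 37 + 3.7·37 = 173.9.
Deadweight loss = 66.6.

66.6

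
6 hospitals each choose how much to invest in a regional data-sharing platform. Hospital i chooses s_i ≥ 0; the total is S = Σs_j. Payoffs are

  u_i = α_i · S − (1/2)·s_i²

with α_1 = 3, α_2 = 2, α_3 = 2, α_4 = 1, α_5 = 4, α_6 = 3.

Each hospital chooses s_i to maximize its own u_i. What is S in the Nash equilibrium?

15

Hospital i's FOC: ∂u_i/∂s_i = α_i − s_i = 0, so s_i* = α_i.
NE contributions = (3, 2, 2, 1, 4, 3); S = 15.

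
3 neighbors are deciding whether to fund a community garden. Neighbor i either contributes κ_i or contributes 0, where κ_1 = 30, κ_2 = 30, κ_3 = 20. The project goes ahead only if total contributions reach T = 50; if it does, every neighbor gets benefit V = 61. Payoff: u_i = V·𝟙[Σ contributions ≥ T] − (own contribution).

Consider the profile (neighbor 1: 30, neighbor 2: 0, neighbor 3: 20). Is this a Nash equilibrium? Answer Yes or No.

Yes

Total = 50 ≥ 50: provided.
Neighbor 1 (pledges 30, payoff 31): dropping to 0 → total 20, payoff 0. No gain.
Neighbor 2 (pledges 0, payoff 61): pledging 30 → total 80, payoff 31. No gain.
Neighbor 3 (pledges 20, payoff 41): dropping to 0 → total 30, payoff 0. No gain.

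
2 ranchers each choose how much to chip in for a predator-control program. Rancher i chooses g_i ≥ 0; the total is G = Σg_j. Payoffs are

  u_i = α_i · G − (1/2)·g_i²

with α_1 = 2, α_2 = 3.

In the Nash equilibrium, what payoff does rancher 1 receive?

Rancher i's FOC: ∂u_i/∂g_i = α_i − g_i = 0, so g_i* = α_i.
NE contributions = (2, 3); G = 5.
u_1 = α_1·G − ½·(g_1)² = 2·5 − ½·2² = 8.

8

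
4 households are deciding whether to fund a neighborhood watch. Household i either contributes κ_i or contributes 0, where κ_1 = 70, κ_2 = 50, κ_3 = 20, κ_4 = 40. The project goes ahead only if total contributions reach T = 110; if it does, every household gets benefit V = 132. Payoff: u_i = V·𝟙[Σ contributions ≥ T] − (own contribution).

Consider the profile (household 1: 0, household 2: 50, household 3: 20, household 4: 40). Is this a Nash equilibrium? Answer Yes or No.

Yes

Total = 110 ≥ 110: provided.
Household 1 (pledges 0, payoff 132): pledging 70 → total 180, payoff 62. No gain.
Household 2 (pledges 50, payoff 82): dropping to 0 → total 60, payoff 0. No gain.
Household 3 (pledges 20, payoff 112): dropping to 0 → total 90, payoff 0. No gain.
Household 4 (pledges 40, payoff 92): dropping to 0 → total 70, payoff 0. No gain.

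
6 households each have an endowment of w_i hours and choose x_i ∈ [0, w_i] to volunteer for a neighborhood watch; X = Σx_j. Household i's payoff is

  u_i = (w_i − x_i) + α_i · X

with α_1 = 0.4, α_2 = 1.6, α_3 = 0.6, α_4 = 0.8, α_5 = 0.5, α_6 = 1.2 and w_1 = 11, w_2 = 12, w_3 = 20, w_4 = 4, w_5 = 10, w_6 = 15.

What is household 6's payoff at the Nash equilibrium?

∂u_i/∂x_i = α_i − 1, so household i contributes w_i if α_i > 1, else 0.
α_i > 1 for i ∈ {2, 6}; NE contributions (0, 12, 0, 0, 0, 15), X = 27.
u_6 = (15 − 15) + 1.2·27 = 32.4.

32.4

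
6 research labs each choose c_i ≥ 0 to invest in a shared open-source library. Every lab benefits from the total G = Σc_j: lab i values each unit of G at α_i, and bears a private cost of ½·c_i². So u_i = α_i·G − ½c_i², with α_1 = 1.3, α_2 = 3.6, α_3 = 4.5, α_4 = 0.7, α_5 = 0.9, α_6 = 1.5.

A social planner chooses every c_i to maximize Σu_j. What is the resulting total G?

75

Planner FOC: ∂(Σu_j)/∂c_i = (Σα_j) − c_i = 0, so c_i^SO = Σα_j = 12.5 for every i; G^SO = 75.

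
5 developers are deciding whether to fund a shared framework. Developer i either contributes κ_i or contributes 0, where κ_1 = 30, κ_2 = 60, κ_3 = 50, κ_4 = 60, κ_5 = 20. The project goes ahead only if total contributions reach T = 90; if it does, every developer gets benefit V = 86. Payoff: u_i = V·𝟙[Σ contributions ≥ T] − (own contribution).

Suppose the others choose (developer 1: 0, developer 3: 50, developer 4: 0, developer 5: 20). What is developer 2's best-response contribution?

60

Others' total = 70. Contributing 60 brings total to 130 ≥ 90: gain V − κ_2 = 26.
Best response: 60.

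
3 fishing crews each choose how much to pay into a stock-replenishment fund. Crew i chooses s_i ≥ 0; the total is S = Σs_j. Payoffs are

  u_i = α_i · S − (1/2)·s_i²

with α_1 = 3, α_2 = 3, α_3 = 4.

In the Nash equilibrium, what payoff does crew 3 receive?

Crew i's FOC: ∂u_i/∂s_i = α_i − s_i = 0, so s_i* = α_i.
NE contributions = (3, 3, 4); S = 10.
u_3 = α_3·S − ½·(s_3)² = 4·10 − ½·4² = 32.

32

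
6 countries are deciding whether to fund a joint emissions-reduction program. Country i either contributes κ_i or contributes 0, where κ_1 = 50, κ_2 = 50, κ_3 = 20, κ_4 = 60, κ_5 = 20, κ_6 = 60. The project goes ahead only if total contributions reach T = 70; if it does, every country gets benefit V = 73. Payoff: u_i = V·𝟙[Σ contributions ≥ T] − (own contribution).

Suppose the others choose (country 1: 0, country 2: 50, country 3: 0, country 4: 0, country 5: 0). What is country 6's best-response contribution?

Others' total = 50. Contributing 60 brings total to 110 ≥ 70: gain V − κ_6 = 13.
Best response: 60.

60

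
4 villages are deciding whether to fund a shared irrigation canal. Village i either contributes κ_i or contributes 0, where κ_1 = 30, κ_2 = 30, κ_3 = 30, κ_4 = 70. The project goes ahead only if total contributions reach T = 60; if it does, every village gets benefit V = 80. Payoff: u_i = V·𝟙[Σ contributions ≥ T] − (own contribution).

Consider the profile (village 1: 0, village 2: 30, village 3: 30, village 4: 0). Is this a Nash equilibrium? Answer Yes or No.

Total = 60 ≥ 60: provided.
Village 1 (pledges 0, payoff 80): pledging 30 → total 90, payoff 50. No gain.
Village 2 (pledges 30, payoff 50): dropping to 0 → total 30, payoff 0. No gain.
Village 3 (pledges 30, payoff 50): dropping to 0 → total 30, payoff 0. No gain.
Village 4 (pledges 0, payoff 80): pledging 70 → total 130, payoff 10. No gain.

Yes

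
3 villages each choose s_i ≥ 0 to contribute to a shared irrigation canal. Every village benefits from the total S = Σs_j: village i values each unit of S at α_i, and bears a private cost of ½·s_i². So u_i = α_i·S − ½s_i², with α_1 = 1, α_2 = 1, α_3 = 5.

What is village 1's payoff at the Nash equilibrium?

6.5

Village i's FOC: ∂u_i/∂s_i = α_i − s_i = 0, so s_i* = α_i.
NE contributions = (1, 1, 5); S = 7.
u_1 = α_1·S − ½·(s_1)² = 1·7 − ½·1² = 6.5.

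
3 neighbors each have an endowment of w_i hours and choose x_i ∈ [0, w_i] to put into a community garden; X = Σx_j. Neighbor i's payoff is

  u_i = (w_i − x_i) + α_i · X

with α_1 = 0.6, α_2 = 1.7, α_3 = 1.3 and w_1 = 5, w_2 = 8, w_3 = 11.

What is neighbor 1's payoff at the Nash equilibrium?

∂u_i/∂x_i = α_i − 1, so neighbor i contributes w_i if α_i > 1, else 0.
α_i > 1 for i ∈ {2, 3}; NE contributions (0, 8, 11), X = 19.
u_1 = (5 − 0) + 0.6·19 = 16.4.

16.4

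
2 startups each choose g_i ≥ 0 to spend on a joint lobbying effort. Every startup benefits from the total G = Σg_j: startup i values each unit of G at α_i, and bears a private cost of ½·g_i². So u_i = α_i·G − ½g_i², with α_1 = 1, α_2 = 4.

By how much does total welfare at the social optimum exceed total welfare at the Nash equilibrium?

Startup i's FOC: ∂u_i/∂g_i = α_i − g_i = 0, so g_i* = α_i.
NE contributions = (1, 4); G = 5.
W^NE = (Σα)·G − ½Σα_i² = 5² − ½·17 = 16.5.
Planner sets g_i = Σα_j = 5 for every i, so G^SO = 2·5 = 10.
W^SO = (Σα)·G^SO − ½·2·(Σα)² = (2/2)·5² = 25.
Deadweight loss = W^SO − W^NE = 8.5.

8.5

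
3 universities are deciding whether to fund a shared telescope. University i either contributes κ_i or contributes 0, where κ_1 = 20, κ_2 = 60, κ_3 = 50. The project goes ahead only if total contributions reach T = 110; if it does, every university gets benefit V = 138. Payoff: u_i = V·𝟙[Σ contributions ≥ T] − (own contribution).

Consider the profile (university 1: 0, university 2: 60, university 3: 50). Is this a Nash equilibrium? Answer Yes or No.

Yes

Total = 110 ≥ 110: provided.
University 1 (pledges 0, payoff 138): pledging 20 → total 130, payoff 118. No gain.
University 2 (pledges 60, payoff 78): dropping to 0 → total 50, payoff 0. No gain.
University 3 (pledges 50, payoff 88): dropping to 0 → total 60, payoff 0. No gain.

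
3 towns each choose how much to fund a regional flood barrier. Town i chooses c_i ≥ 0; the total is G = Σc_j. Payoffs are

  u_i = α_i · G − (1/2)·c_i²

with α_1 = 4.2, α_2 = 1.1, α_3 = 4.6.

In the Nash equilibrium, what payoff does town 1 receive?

32.76

Town i's FOC: ∂u_i/∂c_i = α_i − c_i = 0, so c_i* = α_i.
NE contributions = (4.2, 1.1, 4.6); G = 9.9.
u_1 = α_1·G − ½·(c_1)² = 4.2·9.9 − ½·4.2² = 32.76.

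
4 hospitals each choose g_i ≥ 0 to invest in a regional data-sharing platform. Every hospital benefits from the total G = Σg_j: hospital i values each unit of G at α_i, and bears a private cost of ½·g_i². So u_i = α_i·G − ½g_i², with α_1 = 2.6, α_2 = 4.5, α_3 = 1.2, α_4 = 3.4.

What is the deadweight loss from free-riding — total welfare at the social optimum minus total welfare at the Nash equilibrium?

156.895

Hospital i's FOC: ∂u_i/∂g_i = α_i − g_i = 0, so g_i* = α_i.
NE contributions = (2.6, 4.5, 1.2, 3.4); G = 11.7.
W^NE = (Σα)·G − ½Σα_i² = 11.7² − ½·40.01 = 116.885.
Planner sets g_i = Σα_j = 11.7 for every i, so G^SO = 4·11.7 = 46.8.
W^SO = (Σα)·G^SO − ½·4·(Σα)² = (4/2)·11.7² = 273.78.
Deadweight loss = W^SO − W^NE = 156.895.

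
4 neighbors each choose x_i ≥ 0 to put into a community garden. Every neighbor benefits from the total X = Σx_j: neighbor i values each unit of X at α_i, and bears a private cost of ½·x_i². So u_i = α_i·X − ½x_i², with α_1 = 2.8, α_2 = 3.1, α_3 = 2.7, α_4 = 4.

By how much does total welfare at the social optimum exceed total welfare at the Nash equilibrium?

179.13

Neighbor i's FOC: ∂u_i/∂x_i = α_i − x_i = 0, so x_i* = α_i.
NE contributions = (2.8, 3.1, 2.7, 4); X = 12.6.
W^NE = (Σα)·X − ½Σα_i² = 12.6² − ½·40.74 = 138.39.
Planner sets x_i = Σα_j = 12.6 for every i, so X^SO = 4·12.6 = 50.4.
W^SO = (Σα)·X^SO − ½·4·(Σα)² = (4/2)·12.6² = 317.52.
Deadweight loss = W^SO − W^NE = 179.13.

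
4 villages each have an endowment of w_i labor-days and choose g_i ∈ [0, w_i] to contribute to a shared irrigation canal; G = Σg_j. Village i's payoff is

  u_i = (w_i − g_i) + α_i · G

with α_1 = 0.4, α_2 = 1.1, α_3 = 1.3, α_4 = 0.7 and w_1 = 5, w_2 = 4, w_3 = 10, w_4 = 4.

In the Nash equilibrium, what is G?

∂u_i/∂g_i = α_i − 1, so village i contributes w_i if α_i > 1, else 0.
α_i > 1 for i ∈ {2, 3}; NE contributions (0, 4, 10, 0), G = 14.

14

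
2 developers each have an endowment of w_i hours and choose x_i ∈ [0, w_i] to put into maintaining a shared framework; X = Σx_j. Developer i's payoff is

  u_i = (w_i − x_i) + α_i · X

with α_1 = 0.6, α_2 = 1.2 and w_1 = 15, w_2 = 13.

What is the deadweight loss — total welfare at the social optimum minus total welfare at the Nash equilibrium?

∂u_i/∂x_i = α_i − 1, so developer i contributes w_i if α_i > 1, else 0.
α_i > 1 for i ∈ {2}; NE contributions (0, 13), X = 13.
W^NE = Σw_i − X^NE + (Σα_i)·X^NE = 28 + 0.8·13 = 38.4.
Planner: ∂(Σu_j)/∂x_i = Σα_j − 1 = 0.8 > 0, so everyone contributes w_i; X^SO = 28, W^SO = 28 + 0.8·28 = 50.4.
Deadweight loss = 12.

12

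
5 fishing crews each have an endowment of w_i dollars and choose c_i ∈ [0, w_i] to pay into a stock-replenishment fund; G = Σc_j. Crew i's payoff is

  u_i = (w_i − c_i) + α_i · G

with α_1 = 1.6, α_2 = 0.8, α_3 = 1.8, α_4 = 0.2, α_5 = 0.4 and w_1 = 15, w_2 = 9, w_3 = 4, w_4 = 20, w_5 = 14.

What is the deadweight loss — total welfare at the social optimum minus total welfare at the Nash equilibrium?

163.4

∂u_i/∂c_i = α_i − 1, so crew i contributes w_i if α_i > 1, else 0.
α_i > 1 for i ∈ {1, 3}; NE contributions (15, 0, 4, 0, 0), G = 19.
W^NE = Σw_i − G^NE + (Σα_i)·G^NE = 62 + 3.8·19 = 134.2.
Planner: ∂(Σu_j)/∂c_i = Σα_j − 1 = 3.8 > 0, so everyone contributes w_i; G^SO = 62, W^SO = 62 + 3.8·62 = 297.6.
Deadweight loss = 163.4.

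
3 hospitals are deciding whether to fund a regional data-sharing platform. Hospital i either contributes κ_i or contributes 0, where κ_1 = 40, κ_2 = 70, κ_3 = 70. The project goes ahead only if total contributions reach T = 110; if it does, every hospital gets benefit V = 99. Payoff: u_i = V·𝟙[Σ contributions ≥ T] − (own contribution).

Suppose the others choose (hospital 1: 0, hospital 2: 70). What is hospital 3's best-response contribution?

70

Others' total = 70. Contributing 70 brings total to 140 ≥ 110: gain V − κ_3 = 29.
Best response: 70.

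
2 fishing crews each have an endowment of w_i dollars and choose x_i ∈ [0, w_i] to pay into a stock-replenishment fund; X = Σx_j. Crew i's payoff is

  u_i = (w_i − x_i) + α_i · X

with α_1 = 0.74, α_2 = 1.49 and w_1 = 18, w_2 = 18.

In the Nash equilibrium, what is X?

∂u_i/∂x_i = α_i − 1, so crew i contributes w_i if α_i > 1, else 0.
α_i > 1 for i ∈ {2}; NE contributions (0, 18), X = 18.

18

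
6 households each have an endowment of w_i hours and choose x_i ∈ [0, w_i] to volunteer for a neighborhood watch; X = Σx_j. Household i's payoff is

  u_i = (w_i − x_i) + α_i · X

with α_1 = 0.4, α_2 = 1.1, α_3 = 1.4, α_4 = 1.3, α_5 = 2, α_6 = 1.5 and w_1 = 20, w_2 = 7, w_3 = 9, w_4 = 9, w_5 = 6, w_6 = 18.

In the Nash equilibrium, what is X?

49

∂u_i/∂x_i = α_i − 1, so household i contributes w_i if α_i > 1, else 0.
α_i > 1 for i ∈ {2, 3, 4, 5, 6}; NE contributions (0, 7, 9, 9, 6, 18), X = 49.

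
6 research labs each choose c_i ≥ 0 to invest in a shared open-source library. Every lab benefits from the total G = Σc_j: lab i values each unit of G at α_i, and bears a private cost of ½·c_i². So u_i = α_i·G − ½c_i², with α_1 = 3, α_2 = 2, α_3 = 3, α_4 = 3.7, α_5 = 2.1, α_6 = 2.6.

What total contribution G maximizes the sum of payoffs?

Planner FOC: ∂(Σu_j)/∂c_i = (Σα_j) − c_i = 0, so c_i^SO = Σα_j = 16.4 for every i; G^SO = 98.4.

98.4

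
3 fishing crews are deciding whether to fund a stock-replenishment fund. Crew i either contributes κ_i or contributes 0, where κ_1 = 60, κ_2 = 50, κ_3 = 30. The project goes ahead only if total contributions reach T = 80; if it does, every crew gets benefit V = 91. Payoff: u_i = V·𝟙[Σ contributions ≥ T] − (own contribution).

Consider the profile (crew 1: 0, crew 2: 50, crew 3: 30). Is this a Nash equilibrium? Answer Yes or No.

Yes

Total = 80 ≥ 80: provided.
Crew 1 (pledges 0, payoff 91): pledging 60 → total 140, payoff 31. No gain.
Crew 2 (pledges 50, payoff 41): dropping to 0 → total 30, payoff 0. No gain.
Crew 3 (pledges 30, payoff 61): dropping to 0 → total 50, payoff 0. No gain.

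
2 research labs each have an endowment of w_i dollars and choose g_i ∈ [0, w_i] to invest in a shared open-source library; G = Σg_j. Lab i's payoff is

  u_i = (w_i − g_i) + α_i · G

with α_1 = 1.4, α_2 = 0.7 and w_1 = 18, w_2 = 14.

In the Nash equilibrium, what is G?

18

∂u_i/∂g_i = α_i − 1, so lab i contributes w_i if α_i > 1, else 0.
α_i > 1 for i ∈ {1}; NE contributions (18, 0), G = 18.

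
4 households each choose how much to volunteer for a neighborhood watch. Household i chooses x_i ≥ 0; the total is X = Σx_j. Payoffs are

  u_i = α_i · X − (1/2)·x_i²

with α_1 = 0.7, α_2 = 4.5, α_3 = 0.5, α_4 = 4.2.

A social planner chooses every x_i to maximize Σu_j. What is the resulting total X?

39.6

Planner FOC: ∂(Σu_j)/∂x_i = (Σα_j) − x_i = 0, so x_i^SO = Σα_j = 9.9 for every i; X^SO = 39.6.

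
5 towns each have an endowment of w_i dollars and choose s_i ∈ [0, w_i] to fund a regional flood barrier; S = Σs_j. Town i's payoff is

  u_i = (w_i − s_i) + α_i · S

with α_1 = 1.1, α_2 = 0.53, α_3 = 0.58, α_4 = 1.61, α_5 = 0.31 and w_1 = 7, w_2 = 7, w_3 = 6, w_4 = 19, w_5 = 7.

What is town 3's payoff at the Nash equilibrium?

21.08

∂u_i/∂s_i = α_i − 1, so town i contributes w_i if α_i > 1, else 0.
α_i > 1 for i ∈ {1, 4}; NE contributions (7, 0, 0, 19, 0), S = 26.
u_3 = (6 − 0) + 0.58·26 = 21.08.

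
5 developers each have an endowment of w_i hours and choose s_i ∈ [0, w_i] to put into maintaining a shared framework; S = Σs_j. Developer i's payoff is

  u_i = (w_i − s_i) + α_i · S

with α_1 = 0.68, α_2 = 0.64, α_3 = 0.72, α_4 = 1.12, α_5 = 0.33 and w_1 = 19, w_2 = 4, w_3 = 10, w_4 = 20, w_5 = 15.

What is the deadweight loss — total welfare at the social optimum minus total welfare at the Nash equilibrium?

119.52

∂u_i/∂s_i = α_i − 1, so developer i contributes w_i if α_i > 1, else 0.
α_i > 1 for i ∈ {4}; NE contributions (0, 0, 0, 20, 0), S = 20.
W^NE = Σw_i − S^NE + (Σα_i)·S^NE = 68 + 2.49·20 = 117.8.
Planner: ∂(Σu_j)/∂s_i = Σα_j − 1 = 2.49 > 0, so everyone contributes w_i; S^SO = 68, W^SO = 68 + 2.49·68 = 237.32.
Deadweight loss = 119.52.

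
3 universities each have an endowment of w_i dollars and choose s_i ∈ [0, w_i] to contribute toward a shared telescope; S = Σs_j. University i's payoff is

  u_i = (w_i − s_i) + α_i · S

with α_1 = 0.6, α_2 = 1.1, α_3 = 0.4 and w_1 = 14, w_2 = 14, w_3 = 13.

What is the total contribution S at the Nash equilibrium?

∂u_i/∂s_i = α_i − 1, so university i contributes w_i if α_i > 1, else 0.
α_i > 1 for i ∈ {2}; NE contributions (0, 14, 0), S = 14.

14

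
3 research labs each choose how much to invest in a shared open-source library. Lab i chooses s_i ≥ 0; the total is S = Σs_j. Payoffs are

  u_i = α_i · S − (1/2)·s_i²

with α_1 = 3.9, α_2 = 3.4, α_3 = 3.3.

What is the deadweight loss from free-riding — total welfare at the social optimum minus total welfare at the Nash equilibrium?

75.01

Lab i's FOC: ∂u_i/∂s_i = α_i − s_i = 0, so s_i* = α_i.
NE contributions = (3.9, 3.4, 3.3); S = 10.6.
W^NE = (Σα)·S − ½Σα_i² = 10.6² − ½·37.66 = 93.53.
Planner sets s_i = Σα_j = 10.6 for every i, so S^SO = 3·10.6 = 31.8.
W^SO = (Σα)·S^SO − ½·3·(Σα)² = (3/2)·10.6² = 168.54.
Deadweight loss = W^SO − W^NE = 75.01.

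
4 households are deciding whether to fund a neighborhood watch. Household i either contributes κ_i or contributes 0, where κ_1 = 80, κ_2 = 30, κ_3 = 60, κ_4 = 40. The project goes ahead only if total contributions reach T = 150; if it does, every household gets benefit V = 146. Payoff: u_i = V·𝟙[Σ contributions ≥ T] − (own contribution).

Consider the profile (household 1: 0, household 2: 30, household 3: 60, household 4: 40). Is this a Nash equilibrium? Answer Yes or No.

No

Total = 130 < 150: not provided.
Household 1 (pledges 0, payoff 0): pledging 80 → total 210, payoff 66. Profitable deviation.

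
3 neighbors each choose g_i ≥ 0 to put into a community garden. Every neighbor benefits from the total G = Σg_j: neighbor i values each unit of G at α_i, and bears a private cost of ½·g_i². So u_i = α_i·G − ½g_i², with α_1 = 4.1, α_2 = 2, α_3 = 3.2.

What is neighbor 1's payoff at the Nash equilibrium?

Neighbor i's FOC: ∂u_i/∂g_i = α_i − g_i = 0, so g_i* = α_i.
NE contributions = (4.1, 2, 3.2); G = 9.3.
u_1 = α_1·G − ½·(g_1)² = 4.1·9.3 − ½·4.1² = 29.725.

29.725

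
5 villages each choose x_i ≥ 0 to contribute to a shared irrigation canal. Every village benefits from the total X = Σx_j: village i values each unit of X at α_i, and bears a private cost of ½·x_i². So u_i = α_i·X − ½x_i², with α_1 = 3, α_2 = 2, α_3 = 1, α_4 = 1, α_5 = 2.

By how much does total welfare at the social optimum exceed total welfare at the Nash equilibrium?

Village i's FOC: ∂u_i/∂x_i = α_i − x_i = 0, so x_i* = α_i.
NE contributions = (3, 2, 1, 1, 2); X = 9.
W^NE = (Σα)·X − ½Σα_i² = 9² − ½·19 = 71.5.
Planner sets x_i = Σα_j = 9 for every i, so X^SO = 5·9 = 45.
W^SO = (Σα)·X^SO − ½·5·(Σα)² = (5/2)·9² = 202.5.
Deadweight loss = W^SO − W^NE = 131.

131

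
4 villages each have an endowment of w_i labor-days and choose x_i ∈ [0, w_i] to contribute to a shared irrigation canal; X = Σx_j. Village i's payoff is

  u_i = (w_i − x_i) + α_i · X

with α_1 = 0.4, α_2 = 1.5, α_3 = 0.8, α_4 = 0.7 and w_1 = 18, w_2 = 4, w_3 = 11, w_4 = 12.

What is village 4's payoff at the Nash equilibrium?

14.8

∂u_i/∂x_i = α_i − 1, so village i contributes w_i if α_i > 1, else 0.
α_i > 1 for i ∈ {2}; NE contributions (0, 4, 0, 0), X = 4.
u_4 = (12 − 0) + 0.7·4 = 14.8.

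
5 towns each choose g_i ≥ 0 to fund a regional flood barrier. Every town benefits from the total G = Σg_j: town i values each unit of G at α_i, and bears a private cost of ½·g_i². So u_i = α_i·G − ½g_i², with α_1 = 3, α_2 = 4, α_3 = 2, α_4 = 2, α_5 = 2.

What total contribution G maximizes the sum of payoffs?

Planner FOC: ∂(Σu_j)/∂g_i = (Σα_j) − g_i = 0, so g_i^SO = Σα_j = 13 for every i; G^SO = 65.

65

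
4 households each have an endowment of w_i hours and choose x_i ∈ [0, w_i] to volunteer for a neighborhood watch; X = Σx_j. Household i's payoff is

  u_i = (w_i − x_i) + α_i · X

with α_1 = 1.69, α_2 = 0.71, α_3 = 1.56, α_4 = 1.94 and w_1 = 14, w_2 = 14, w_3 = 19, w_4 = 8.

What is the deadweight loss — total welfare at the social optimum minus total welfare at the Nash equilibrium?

∂u_i/∂x_i = α_i − 1, so household i contributes w_i if α_i > 1, else 0.
α_i > 1 for i ∈ {1, 3, 4}; NE contributions (14, 0, 19, 8), X = 41.
W^NE = Σw_i − X^NE + (Σα_i)·X^NE = 55 + 4.9·41 = 255.9.
Planner: ∂(Σu_j)/∂x_i = Σα_j − 1 = 4.9 > 0, so everyone contributes w_i; X^SO = 55, W^SO = 55 + 4.9·55 = 324.5.
Deadweight loss = 68.6.

68.6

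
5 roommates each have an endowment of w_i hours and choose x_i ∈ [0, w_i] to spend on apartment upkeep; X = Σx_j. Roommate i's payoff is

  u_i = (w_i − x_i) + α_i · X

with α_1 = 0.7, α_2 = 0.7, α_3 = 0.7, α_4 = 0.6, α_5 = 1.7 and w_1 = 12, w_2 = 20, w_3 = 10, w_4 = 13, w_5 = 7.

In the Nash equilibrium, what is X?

7

∂u_i/∂x_i = α_i − 1, so roommate i contributes w_i if α_i > 1, else 0.
α_i > 1 for i ∈ {5}; NE contributions (0, 0, 0, 0, 7), X = 7.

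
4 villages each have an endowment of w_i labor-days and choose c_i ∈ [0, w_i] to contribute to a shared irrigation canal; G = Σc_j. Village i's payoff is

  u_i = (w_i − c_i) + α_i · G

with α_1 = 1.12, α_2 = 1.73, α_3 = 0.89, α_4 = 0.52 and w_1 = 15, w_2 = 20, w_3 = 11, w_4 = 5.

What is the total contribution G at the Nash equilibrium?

∂u_i/∂c_i = α_i − 1, so village i contributes w_i if α_i > 1, else 0.
α_i > 1 for i ∈ {1, 2}; NE contributions (15, 20, 0, 0), G = 35.

35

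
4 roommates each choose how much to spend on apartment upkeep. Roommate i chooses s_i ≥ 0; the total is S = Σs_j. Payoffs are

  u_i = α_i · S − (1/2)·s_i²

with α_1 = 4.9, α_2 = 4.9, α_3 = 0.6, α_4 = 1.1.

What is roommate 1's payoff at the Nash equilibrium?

44.345

Roommate i's FOC: ∂u_i/∂s_i = α_i − s_i = 0, so s_i* = α_i.
NE contributions = (4.9, 4.9, 0.6, 1.1); S = 11.5.
u_1 = α_1·S − ½·(s_1)² = 4.9·11.5 − ½·4.9² = 44.345.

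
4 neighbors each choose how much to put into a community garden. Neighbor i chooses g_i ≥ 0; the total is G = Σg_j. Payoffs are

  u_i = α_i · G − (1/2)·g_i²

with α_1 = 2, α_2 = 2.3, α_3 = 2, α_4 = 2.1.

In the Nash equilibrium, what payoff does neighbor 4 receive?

Neighbor i's FOC: ∂u_i/∂g_i = α_i − g_i = 0, so g_i* = α_i.
NE contributions = (2, 2.3, 2, 2.1); G = 8.4.
u_4 = α_4·G − ½·(g_4)² = 2.1·8.4 − ½·2.1² = 15.435.

15.435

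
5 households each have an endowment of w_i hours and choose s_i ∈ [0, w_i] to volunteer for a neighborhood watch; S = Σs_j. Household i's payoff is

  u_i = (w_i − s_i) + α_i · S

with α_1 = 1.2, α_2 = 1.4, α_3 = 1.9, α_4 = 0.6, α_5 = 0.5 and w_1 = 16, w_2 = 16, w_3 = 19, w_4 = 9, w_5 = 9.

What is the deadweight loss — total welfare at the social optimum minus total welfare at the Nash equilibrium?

∂u_i/∂s_i = α_i − 1, so household i contributes w_i if α_i > 1, else 0.
α_i > 1 for i ∈ {1, 2, 3}; NE contributions (16, 16, 19, 0, 0), S = 51.
W^NE = Σw_i − S^NE + (Σα_i)·S^NE = 69 + 4.6·51 = 303.6.
Planner: ∂(Σu_j)/∂s_i = Σα_j − 1 = 4.6 > 0, so everyone contributes w_i; S^SO = 69, W^SO = 69 + 4.6·69 = 386.4.
Deadweight loss = 82.8.

82.8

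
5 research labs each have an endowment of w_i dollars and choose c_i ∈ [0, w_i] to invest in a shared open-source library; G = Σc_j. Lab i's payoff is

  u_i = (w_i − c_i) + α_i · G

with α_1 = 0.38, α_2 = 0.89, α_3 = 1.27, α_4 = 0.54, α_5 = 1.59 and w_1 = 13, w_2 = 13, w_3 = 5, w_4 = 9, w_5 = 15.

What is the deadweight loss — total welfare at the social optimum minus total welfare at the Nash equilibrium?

128.45

∂u_i/∂c_i = α_i − 1, so lab i contributes w_i if α_i > 1, else 0.
α_i > 1 for i ∈ {3, 5}; NE contributions (0, 0, 5, 0, 15), G = 20.
W^NE = Σw_i − G^NE + (Σα_i)·G^NE = 55 + 3.67·20 = 128.4.
Planner: ∂(Σu_j)/∂c_i = Σα_j − 1 = 3.67 > 0, so everyone contributes w_i; G^SO = 55, W^SO = 55 + 3.67·55 = 256.85.
Deadweight loss = 128.45.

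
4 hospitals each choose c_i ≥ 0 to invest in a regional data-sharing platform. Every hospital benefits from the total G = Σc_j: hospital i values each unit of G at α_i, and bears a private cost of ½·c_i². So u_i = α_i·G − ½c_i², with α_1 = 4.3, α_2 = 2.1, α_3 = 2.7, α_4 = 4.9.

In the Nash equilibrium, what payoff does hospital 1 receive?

50.955

Hospital i's FOC: ∂u_i/∂c_i = α_i − c_i = 0, so c_i* = α_i.
NE contributions = (4.3, 2.1, 2.7, 4.9); G = 14.
u_1 = α_1·G − ½·(c_1)² = 4.3·14 − ½·4.3² = 50.955.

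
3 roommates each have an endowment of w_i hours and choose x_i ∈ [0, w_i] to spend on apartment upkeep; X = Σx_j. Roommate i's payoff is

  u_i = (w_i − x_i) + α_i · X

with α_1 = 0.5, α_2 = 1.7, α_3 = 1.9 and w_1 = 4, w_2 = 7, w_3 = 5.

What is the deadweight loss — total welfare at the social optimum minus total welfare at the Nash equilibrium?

∂u_i/∂x_i = α_i − 1, so roommate i contributes w_i if α_i > 1, else 0.
α_i > 1 for i ∈ {2, 3}; NE contributions (0, 7, 5), X = 12.
W^NE = Σw_i − X^NE + (Σα_i)·X^NE = 16 + 3.1·12 = 53.2.
Planner: ∂(Σu_j)/∂x_i = Σα_j − 1 = 3.1 > 0, so everyone contributes w_i; X^SO = 16, W^SO = 16 + 3.1·16 = 65.6.
Deadweight loss = 12.4.

12.4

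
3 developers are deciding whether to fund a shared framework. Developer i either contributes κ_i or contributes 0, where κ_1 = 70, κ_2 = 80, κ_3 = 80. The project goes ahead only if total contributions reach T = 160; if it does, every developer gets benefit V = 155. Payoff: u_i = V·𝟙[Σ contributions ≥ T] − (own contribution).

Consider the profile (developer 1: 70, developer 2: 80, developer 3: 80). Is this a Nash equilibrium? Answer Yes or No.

No

Total = 230 ≥ 160: provided.
Developer 1 (pledges 70, payoff 85): dropping to 0 → total 160, payoff 155. Profitable deviation.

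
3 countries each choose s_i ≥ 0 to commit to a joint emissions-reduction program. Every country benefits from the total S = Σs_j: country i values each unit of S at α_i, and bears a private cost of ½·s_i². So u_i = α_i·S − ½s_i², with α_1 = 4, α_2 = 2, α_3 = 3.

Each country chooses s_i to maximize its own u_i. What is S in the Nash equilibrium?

9

Country i's FOC: ∂u_i/∂s_i = α_i − s_i = 0, so s_i* = α_i.
NE contributions = (4, 2, 3); S = 9.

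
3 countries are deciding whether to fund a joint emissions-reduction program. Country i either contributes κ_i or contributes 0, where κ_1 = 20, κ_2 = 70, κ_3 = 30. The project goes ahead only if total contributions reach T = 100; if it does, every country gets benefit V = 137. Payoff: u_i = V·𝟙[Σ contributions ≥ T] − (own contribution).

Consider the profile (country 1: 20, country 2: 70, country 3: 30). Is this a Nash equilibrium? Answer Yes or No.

No

Total = 120 ≥ 100: provided.
Country 1 (pledges 20, payoff 117): dropping to 0 → total 100, payoff 137. Profitable deviation.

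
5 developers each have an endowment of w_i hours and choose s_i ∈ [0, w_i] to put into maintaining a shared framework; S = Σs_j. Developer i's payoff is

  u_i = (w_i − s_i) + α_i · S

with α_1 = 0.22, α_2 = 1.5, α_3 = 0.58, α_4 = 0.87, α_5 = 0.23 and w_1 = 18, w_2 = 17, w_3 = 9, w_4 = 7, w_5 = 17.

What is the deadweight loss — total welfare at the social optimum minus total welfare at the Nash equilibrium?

122.4

∂u_i/∂s_i = α_i − 1, so developer i contributes w_i if α_i > 1, else 0.
α_i > 1 for i ∈ {2}; NE contributions (0, 17, 0, 0, 0), S = 17.
W^NE = Σw_i − S^NE + (Σα_i)·S^NE = 68 + 2.4·17 = 108.8.
Planner: ∂(Σu_j)/∂s_i = Σα_j − 1 = 2.4 > 0, so everyone contributes w_i; S^SO = 68, W^SO = 68 + 2.4·68 = 231.2.
Deadweight loss = 122.4.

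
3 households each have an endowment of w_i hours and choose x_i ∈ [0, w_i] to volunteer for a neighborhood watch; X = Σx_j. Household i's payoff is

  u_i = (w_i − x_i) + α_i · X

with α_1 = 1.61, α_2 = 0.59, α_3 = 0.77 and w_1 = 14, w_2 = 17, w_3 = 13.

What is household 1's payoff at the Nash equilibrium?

22.54

∂u_i/∂x_i = α_i − 1, so household i contributes w_i if α_i > 1, else 0.
α_i > 1 for i ∈ {1}; NE contributions (14, 0, 0), X = 14.
u_1 = (14 − 14) + 1.61·14 = 22.54.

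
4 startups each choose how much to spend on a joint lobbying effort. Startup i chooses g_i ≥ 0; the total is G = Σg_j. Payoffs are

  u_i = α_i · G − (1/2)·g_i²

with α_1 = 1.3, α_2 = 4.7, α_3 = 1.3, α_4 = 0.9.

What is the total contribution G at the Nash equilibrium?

Startup i's FOC: ∂u_i/∂g_i = α_i − g_i = 0, so g_i* = α_i.
NE contributions = (1.3, 4.7, 1.3, 0.9); G = 8.2.

8.2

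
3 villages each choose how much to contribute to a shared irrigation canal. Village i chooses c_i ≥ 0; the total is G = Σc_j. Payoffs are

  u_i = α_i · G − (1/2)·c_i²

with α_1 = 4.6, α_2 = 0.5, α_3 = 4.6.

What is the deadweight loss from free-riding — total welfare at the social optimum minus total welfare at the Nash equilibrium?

68.33

Village i's FOC: ∂u_i/∂c_i = α_i − c_i = 0, so c_i* = α_i.
NE contributions = (4.6, 0.5, 4.6); G = 9.7.
W^NE = (Σα)·G − ½Σα_i² = 9.7² − ½·42.57 = 72.805.
Planner sets c_i = Σα_j = 9.7 for every i, so G^SO = 3·9.7 = 29.1.
W^SO = (Σα)·G^SO − ½·3·(Σα)² = (3/2)·9.7² = 141.135.
Deadweight loss = W^SO − W^NE = 68.33.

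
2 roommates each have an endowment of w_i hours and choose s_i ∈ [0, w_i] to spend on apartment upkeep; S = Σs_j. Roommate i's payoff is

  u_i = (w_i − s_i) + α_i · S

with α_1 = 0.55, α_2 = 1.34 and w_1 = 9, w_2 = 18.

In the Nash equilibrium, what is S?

∂u_i/∂s_i = α_i − 1, so roommate i contributes w_i if α_i > 1, else 0.
α_i > 1 for i ∈ {2}; NE contributions (0, 18), S = 18.

18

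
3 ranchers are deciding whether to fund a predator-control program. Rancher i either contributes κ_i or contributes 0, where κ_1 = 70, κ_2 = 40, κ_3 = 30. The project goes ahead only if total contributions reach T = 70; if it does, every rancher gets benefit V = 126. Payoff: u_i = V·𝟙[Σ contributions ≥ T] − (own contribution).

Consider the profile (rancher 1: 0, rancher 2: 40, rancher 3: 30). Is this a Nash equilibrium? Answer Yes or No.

Total = 70 ≥ 70: provided.
Rancher 1 (pledges 0, payoff 126): pledging 70 → total 140, payoff 56. No gain.
Rancher 2 (pledges 40, payoff 86): dropping to 0 → total 30, payoff 0. No gain.
Rancher 3 (pledges 30, payoff 96): dropping to 0 → total 40, payoff 0. No gain.

Yes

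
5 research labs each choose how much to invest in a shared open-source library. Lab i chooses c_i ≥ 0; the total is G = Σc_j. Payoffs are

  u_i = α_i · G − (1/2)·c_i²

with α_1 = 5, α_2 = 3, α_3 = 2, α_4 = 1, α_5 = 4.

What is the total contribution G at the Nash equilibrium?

15

Lab i's FOC: ∂u_i/∂c_i = α_i − c_i = 0, so c_i* = α_i.
NE contributions = (5, 3, 2, 1, 4); G = 15.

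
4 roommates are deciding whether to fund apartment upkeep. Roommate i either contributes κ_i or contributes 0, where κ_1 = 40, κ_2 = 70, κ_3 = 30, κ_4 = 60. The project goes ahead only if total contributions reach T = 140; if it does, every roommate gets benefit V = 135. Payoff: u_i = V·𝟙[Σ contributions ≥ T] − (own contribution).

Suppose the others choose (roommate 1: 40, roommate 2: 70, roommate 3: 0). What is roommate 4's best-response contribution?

Others' total = 110. Contributing 60 brings total to 170 ≥ 140: gain V − κ_4 = 75.
Best response: 60.

60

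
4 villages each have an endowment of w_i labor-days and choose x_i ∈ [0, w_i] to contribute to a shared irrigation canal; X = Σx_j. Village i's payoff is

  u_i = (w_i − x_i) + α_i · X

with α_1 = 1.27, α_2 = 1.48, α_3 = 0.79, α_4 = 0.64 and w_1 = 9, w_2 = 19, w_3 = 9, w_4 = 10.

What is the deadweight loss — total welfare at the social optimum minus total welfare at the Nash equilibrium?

60.42

∂u_i/∂x_i = α_i − 1, so village i contributes w_i if α_i > 1, else 0.
α_i > 1 for i ∈ {1, 2}; NE contributions (9, 19, 0, 0), X = 28.
W^NE = Σw_i − X^NE + (Σα_i)·X^NE = 47 + 3.18·28 = 136.04.
Planner: ∂(Σu_j)/∂x_i = Σα_j − 1 = 3.18 > 0, so everyone contributes w_i; X^SO = 47, W^SO = 47 + 3.18·47 = 196.46.
Deadweight loss = 60.42.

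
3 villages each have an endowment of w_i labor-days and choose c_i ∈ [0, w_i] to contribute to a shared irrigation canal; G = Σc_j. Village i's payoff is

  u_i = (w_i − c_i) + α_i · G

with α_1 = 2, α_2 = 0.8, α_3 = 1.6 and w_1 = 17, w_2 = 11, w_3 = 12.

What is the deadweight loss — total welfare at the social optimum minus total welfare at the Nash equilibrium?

37.4

∂u_i/∂c_i = α_i − 1, so village i contributes w_i if α_i > 1, else 0.
α_i > 1 for i ∈ {1, 3}; NE contributions (17, 0, 12), G = 29.
W^NE = Σw_i − G^NE + (Σα_i)·G^NE = 40 + 3.4·29 = 138.6.
Planner: ∂(Σu_j)/∂c_i = Σα_j − 1 = 3.4 > 0, so everyone contributes w_i; G^SO = 40, W^SO = 40 + 3.4·40 = 176.
Deadweight loss = 37.4.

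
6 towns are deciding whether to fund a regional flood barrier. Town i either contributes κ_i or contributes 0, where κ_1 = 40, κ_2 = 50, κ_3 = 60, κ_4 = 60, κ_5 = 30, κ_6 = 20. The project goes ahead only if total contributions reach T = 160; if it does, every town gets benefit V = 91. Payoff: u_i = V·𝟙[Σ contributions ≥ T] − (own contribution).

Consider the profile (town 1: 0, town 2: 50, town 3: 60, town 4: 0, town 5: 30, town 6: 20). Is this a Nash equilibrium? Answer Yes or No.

Yes

Total = 160 ≥ 160: provided.
Town 1 (pledges 0, payoff 91): pledging 40 → total 200, payoff 51. No gain.
Town 2 (pledges 50, payoff 41): dropping to 0 → total 110, payoff 0. No gain.
Town 3 (pledges 60, payoff 31): dropping to 0 → total 100, payoff 0. No gain.
Town 4 (pledges 0, payoff 91): pledging 60 → total 220, payoff 31. No gain.
Town 5 (pledges 30, payoff 61): dropping to 0 → total 130, payoff 0. No gain.
Town 6 (pledges 20, payoff 71): dropping to 0 → total 140, payoff 0. No gain.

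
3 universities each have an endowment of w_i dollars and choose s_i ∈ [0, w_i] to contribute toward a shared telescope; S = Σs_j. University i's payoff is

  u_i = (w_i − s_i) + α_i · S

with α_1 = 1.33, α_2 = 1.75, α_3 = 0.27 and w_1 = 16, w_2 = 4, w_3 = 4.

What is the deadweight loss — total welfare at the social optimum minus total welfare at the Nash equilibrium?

∂u_i/∂s_i = α_i − 1, so university i contributes w_i if α_i > 1, else 0.
α_i > 1 for i ∈ {1, 2}; NE contributions (16, 4, 0), S = 20.
W^NE = Σw_i − S^NE + (Σα_i)·S^NE = 24 + 2.35·20 = 71.
Planner: ∂(Σu_j)/∂s_i = Σα_j − 1 = 2.35 > 0, so everyone contributes w_i; S^SO = 24, W^SO = 24 + 2.35·24 = 80.4.
Deadweight loss = 9.4.

9.4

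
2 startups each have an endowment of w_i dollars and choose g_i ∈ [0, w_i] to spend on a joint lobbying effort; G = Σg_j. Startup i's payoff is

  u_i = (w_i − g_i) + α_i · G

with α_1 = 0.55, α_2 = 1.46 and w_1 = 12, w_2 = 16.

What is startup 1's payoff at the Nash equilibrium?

∂u_i/∂g_i = α_i − 1, so startup i contributes w_i if α_i > 1, else 0.
α_i > 1 for i ∈ {2}; NE contributions (0, 16), G = 16.
u_1 = (12 − 0) + 0.55·16 = 20.8.

20.8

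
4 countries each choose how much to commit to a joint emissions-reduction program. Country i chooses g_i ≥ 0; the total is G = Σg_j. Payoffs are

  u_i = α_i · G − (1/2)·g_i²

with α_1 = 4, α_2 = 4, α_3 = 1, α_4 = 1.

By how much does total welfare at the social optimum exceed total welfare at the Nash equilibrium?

117

Country i's FOC: ∂u_i/∂g_i = α_i − g_i = 0, so g_i* = α_i.
NE contributions = (4, 4, 1, 1); G = 10.
W^NE = (Σα)·G − ½Σα_i² = 10² − ½·34 = 83.
Planner sets g_i = Σα_j = 10 for every i, so G^SO = 4·10 = 40.
W^SO = (Σα)·G^SO − ½·4·(Σα)² = (4/2)·10² = 200.
Deadweight loss = W^SO − W^NE = 117.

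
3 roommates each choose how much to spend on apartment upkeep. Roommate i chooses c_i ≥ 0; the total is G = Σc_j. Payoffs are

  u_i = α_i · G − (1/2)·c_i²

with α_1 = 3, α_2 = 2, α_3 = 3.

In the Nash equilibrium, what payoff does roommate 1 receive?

19.5

Roommate i's FOC: ∂u_i/∂c_i = α_i − c_i = 0, so c_i* = α_i.
NE contributions = (3, 2, 3); G = 8.
u_1 = α_1·G − ½·(c_1)² = 3·8 − ½·3² = 19.5.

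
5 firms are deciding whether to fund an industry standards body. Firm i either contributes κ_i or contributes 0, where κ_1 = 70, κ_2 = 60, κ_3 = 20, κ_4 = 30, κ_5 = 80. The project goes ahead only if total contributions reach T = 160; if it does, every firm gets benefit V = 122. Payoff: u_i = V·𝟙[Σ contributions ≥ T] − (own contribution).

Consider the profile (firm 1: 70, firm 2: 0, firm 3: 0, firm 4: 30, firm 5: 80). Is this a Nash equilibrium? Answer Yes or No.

Yes

Total = 180 ≥ 160: provided.
Firm 1 (pledges 70, payoff 52): dropping to 0 → total 110, payoff 0. No gain.
Firm 2 (pledges 0, payoff 122): pledging 60 → total 240, payoff 62. No gain.
Firm 3 (pledges 0, payoff 122): pledging 20 → total 200, payoff 102. No gain.
Firm 4 (pledges 30, payoff 92): dropping to 0 → total 150, payoff 0. No gain.
Firm 5 (pledges 80, payoff 42): dropping to 0 → total 100, payoff 0. No gain.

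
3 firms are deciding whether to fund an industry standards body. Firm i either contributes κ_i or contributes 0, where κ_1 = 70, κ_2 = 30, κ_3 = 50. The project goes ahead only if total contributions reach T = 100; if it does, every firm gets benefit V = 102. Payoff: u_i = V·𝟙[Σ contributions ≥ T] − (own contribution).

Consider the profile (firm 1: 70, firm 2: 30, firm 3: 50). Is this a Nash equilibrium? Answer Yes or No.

No

Total = 150 ≥ 100: provided.
Firm 1 (pledges 70, payoff 32): dropping to 0 → total 80, payoff 0. No gain.
Firm 2 (pledges 30, payoff 72): dropping to 0 → total 120, payoff 102. Profitable deviation.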